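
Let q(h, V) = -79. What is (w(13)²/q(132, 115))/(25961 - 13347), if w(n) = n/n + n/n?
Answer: -2/498253 ≈ -4.0140e-6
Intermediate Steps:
w(n) = 2 (w(n) = 1 + 1 = 2)
(w(13)²/q(132, 115))/(25961 - 13347) = (2²/(-79))/(25961 - 13347) = (4*(-1/79))/12614 = -4/79*1/12614 = -2/498253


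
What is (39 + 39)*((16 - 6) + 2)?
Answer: 936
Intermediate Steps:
(39 + 39)*((16 - 6) + 2) = 78*(10 + 2) = 78*12 = 936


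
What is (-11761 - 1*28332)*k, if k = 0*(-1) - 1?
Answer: 40093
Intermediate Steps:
k = -1 (k = 0 - 1 = -1)
(-11761 - 1*28332)*k = (-11761 - 1*28332)*(-1) = (-11761 - 28332)*(-1) = -40093*(-1) = 40093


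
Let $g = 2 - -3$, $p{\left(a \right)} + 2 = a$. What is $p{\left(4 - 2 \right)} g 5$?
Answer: $0$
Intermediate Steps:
$p{\left(a \right)} = -2 + a$
$g = 5$ ($g = 2 + 3 = 5$)
$p{\left(4 - 2 \right)} g 5 = \left(-2 + \left(4 - 2\right)\right) 5 \cdot 5 = \left(-2 + 2\right) 5 \cdot 5 = 0 \cdot 5 \cdot 5 = 0 \cdot 5 = 0$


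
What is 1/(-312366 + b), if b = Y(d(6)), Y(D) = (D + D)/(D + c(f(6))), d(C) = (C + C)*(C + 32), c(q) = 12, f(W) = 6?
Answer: -39/12182198 ≈ -3.2014e-6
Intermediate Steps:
d(C) = 2*C*(32 + C) (d(C) = (2*C)*(32 + C) = 2*C*(32 + C))
Y(D) = 2*D/(12 + D) (Y(D) = (D + D)/(D + 12) = (2*D)/(12 + D) = 2*D/(12 + D))
b = 76/39 (b = 2*(2*6*(32 + 6))/(12 + 2*6*(32 + 6)) = 2*(2*6*38)/(12 + 2*6*38) = 2*456/(12 + 456) = 2*456/468 = 2*456*(1/468) = 76/39 ≈ 1.9487)
1/(-312366 + b) = 1/(-312366 + 76/39) = 1/(-12182198/39) = -39/12182198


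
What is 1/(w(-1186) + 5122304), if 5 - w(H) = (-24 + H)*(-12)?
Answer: 1/5107789 ≈ 1.9578e-7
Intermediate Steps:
w(H) = -283 + 12*H (w(H) = 5 - (-24 + H)*(-12) = 5 - (288 - 12*H) = 5 + (-288 + 12*H) = -283 + 12*H)
1/(w(-1186) + 5122304) = 1/((-283 + 12*(-1186)) + 5122304) = 1/((-283 - 14232) + 5122304) = 1/(-14515 + 5122304) = 1/5107789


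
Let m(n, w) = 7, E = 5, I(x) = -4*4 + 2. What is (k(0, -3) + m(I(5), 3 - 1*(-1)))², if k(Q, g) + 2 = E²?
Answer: 900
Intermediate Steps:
I(x) = -14 (I(x) = -16 + 2 = -14)
k(Q, g) = 23 (k(Q, g) = -2 + 5² = -2 + 25 = 23)
(k(0, -3) + m(I(5), 3 - 1*(-1)))² = (23 + 7)² = 30² = 900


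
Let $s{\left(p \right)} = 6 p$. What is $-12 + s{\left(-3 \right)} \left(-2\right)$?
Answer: $24$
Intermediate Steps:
$-12 + s{\left(-3 \right)} \left(-2\right) = -12 + 6 \left(-3\right) \left(-2\right) = -12 - -36 = -12 + 36 = 24$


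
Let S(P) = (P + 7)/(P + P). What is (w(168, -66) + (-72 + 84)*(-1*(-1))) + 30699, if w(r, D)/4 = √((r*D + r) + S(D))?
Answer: 30711 + 2*I*√47565573/33 ≈ 30711.0 + 417.99*I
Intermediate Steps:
S(P) = (7 + P)/(2*P) (S(P) = (7 + P)/((2*P)) = (7 + P)*(1/(2*P)) = (7 + P)/(2*P))
w(r, D) = 4*√(r + D*r + (7 + D)/(2*D)) (w(r, D) = 4*√((r*D + r) + (7 + D)/(2*D)) = 4*√((D*r + r) + (7 + D)/(2*D)) = 4*√((r + D*r) + (7 + D)/(2*D)) = 4*√(r + D*r + (7 + D)/(2*D)))
(w(168, -66) + (-72 + 84)*(-1*(-1))) + 30699 = (2*√2*√(1 + 7/(-66) + 2*168*(1 - 66)) + (-72 + 84)*(-1*(-1))) + 30699 = (2*√2*√(1 + 7*(-1/66) + 2*168*(-65)) + 12*1) + 30699 = (2*√2*√(1 - 7/66 - 21840) + 12) + 30699 = (2*√2*√(-1441381/66) + 12) + 30699 = (2*√2*(I*√95131146/66) + 12) + 30699 = (2*I*√47565573/33 + 12) + 30699 = (12 + 2*I*√47565573/33) + 30699 = 30711 + 2*I*√47565573/33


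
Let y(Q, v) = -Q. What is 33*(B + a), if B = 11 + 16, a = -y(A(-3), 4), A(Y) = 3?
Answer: 990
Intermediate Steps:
a = 3 (a = -(-1)*3 = -1*(-3) = 3)
B = 27
33*(B + a) = 33*(27 + 3) = 33*30 = 990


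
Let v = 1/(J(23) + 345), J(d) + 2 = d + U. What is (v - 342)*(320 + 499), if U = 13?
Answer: -106156323/379 ≈ -2.8010e+5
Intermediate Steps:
J(d) = 11 + d (J(d) = -2 + (d + 13) = -2 + (13 + d) = 11 + d)
v = 1/379 (v = 1/((11 + 23) + 345) = 1/(34 + 345) = 1/379 ≈ 0.0026385)
(v - 342)*(320 + 499) = (1/379 - 342)*(320 + 499) = -129617/379*819 = -106156323/379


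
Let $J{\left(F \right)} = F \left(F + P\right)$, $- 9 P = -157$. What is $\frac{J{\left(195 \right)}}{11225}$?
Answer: $\frac{24856}{6735} \approx 3.6906$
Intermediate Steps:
$P = \frac{157}{9}$ ($P = \left(- \frac{1}{9}\right) \left(-157\right) = \frac{157}{9} \approx 17.444$)
$J{\left(F \right)} = F \left(\frac{157}{9} + F\right)$ ($J{\left(F \right)} = F \left(F + \frac{157}{9}\right) = F \left(\frac{157}{9} + F\right)$)
$\frac{J{\left(195 \right)}}{11225} = \frac{\frac{1}{9} \cdot 195 \left(157 + 9 \cdot 195\right)}{11225} = \frac{1}{9} \cdot 195 \left(157 + 1755\right) \frac{1}{11225} = \frac{1}{9} \cdot 195 \cdot 1912 \cdot \frac{1}{11225} = \frac{124280}{3} \cdot \frac{1}{11225} = \frac{24856}{6735}$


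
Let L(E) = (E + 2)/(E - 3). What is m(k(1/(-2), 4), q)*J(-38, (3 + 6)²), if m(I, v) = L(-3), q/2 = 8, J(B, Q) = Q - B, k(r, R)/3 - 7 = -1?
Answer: 119/6 ≈ 19.833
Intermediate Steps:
k(r, R) = 18 (k(r, R) = 21 + 3*(-1) = 21 - 3 = 18)
q = 16 (q = 2*8 = 16)
L(E) = (2 + E)/(-3 + E)
m(I, v) = ⅙ (m(I, v) = (2 - 3)/(-3 - 3) = -1/(-6) = -⅙*(-1) = ⅙)
m(k(1/(-2), 4), q)*J(-38, (3 + 6)²) = ((3 + 6)² - 1*(-38))/6 = (9² + 38)/6 = (81 + 38)/6 = (⅙)*119 = 119/6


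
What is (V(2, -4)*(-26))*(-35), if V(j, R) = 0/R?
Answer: 0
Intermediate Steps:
V(j, R) = 0
(V(2, -4)*(-26))*(-35) = (0*(-26))*(-35) = 0*(-35) = 0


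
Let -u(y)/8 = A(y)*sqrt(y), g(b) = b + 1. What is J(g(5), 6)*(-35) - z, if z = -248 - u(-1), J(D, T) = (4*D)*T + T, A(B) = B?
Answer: -5002 + 8*I ≈ -5002.0 + 8.0*I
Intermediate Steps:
g(b) = 1 + b
J(D, T) = T + 4*D*T (J(D, T) = 4*D*T + T = T + 4*D*T)
u(y) = -8*y**(3/2) (u(y) = -8*y*sqrt(y) = -8*y**(3/2))
z = -248 - 8*I (z = -248 - (-8)*(-1)**(3/2) = -248 - (-8)*(-I) = -248 - 8*I ≈ -248.0 - 8.0*I)
J(g(5), 6)*(-35) - z = (6*(1 + 4*(1 + 5)))*(-35) - (-248 - 8*I) = (6*(1 + 4*6))*(-35) + (248 + 8*I) = (6*(1 + 24))*(-35) + (248 + 8*I) = (6*25)*(-35) + (248 + 8*I) = 150*(-35) + (248 + 8*I) = -5250 + (248 + 8*I) = -5002 + 8*I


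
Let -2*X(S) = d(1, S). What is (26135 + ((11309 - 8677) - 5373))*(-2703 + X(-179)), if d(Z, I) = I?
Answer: -61140219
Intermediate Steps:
X(S) = -S/2
(26135 + ((11309 - 8677) - 5373))*(-2703 + X(-179)) = (26135 + ((11309 - 8677) - 5373))*(-2703 - ½*(-179)) = (26135 + (2632 - 5373))*(-2703 + 179/2) = (26135 - 2741)*(-5227/2) = 23394*(-5227/2) = -61140219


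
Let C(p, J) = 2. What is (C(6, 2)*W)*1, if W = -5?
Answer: -10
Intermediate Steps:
(C(6, 2)*W)*1 = (2*(-5))*1 = -10*1 = -10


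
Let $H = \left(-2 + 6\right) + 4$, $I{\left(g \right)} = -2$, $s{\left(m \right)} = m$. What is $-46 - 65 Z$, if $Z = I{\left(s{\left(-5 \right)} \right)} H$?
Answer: $994$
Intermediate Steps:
$H = 8$ ($H = 4 + 4 = 8$)
$Z = -16$ ($Z = \left(-2\right) 8 = -16$)
$-46 - 65 Z = -46 - -1040 = -46 + 1040 = 994$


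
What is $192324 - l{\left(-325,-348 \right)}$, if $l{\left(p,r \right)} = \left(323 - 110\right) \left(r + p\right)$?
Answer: $335673$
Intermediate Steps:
$l{\left(p,r \right)} = 213 p + 213 r$ ($l{\left(p,r \right)} = 213 \left(p + r\right) = 213 p + 213 r$)
$192324 - l{\left(-325,-348 \right)} = 192324 - \left(213 \left(-325\right) + 213 \left(-348\right)\right) = 192324 - \left(-69225 - 74124\right) = 192324 - -143349 = 192324 + 143349 = 335673$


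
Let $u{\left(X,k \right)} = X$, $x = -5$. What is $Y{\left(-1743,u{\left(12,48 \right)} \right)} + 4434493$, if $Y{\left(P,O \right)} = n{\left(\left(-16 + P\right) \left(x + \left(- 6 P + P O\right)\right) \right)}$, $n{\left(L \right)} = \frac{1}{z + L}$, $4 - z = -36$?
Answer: $\frac{81614435735302}{18404457} \approx 4.4345 \cdot 10^{6}$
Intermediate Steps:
$z = 40$ ($z = 4 - -36 = 4 + 36 = 40$)
$n{\left(L \right)} = \frac{1}{40 + L}$
$Y{\left(P,O \right)} = \frac{1}{40 + \left(-16 + P\right) \left(-5 - 6 P + O P\right)}$ ($Y{\left(P,O \right)} = \frac{1}{40 + \left(-16 + P\right) \left(-5 + \left(- 6 P + P O\right)\right)} = \frac{1}{40 + \left(-16 + P\right) \left(-5 + \left(- 6 P + O P\right)\right)} = \frac{1}{40 + \left(-16 + P\right) \left(-5 - 6 P + O P\right)}$)
$Y{\left(-1743,u{\left(12,48 \right)} \right)} + 4434493 = \frac{1}{120 - 6 \left(-1743\right)^{2} + 91 \left(-1743\right) + 12 \left(-1743\right)^{2} - 192 \left(-1743\right)} + 4434493 = \frac{1}{120 - 18228294 - 158613 + 12 \cdot 3038049 + 334656} + 4434493 = \frac{1}{120 - 18228294 - 158613 + 36456588 + 334656} + 4434493 = \frac{1}{18404457} + 4434493 = \frac{81614435735302}{18404457}$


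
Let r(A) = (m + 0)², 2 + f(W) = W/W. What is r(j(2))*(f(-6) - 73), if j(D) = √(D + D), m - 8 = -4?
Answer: -1184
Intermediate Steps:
m = 4 (m = 8 - 4 = 4)
j(D) = √2*√D (j(D) = √(2*D) = √2*√D)
f(W) = -1 (f(W) = -2 + W/W = -2 + 1 = -1)
r(A) = 16 (r(A) = (4 + 0)² = 4² = 16)
r(j(2))*(f(-6) - 73) = 16*(-1 - 73) = 16*(-74) = -1184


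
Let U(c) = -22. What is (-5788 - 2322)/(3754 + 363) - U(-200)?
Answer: 82464/4117 ≈ 20.030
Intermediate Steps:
(-5788 - 2322)/(3754 + 363) - U(-200) = (-5788 - 2322)/(3754 + 363) - 1*(-22) = -8110/4117 + 22 = 82464/4117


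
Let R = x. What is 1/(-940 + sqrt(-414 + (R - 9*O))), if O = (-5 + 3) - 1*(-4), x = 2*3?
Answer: -470/442013 - I*sqrt(426)/884026 ≈ -0.0010633 - 2.3347e-5*I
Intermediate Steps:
x = 6
R = 6
O = 2 (O = -2 + 4 = 2)
1/(-940 + sqrt(-414 + (R - 9*O))) = 1/(-940 + sqrt(-414 + (6 - 9*2))) = 1/(-940 + sqrt(-414 + (6 - 18))) = 1/(-940 + sqrt(-414 - 12)) = 1/(-940 + sqrt(-426)) = 1/(-940 + I*sqrt(426))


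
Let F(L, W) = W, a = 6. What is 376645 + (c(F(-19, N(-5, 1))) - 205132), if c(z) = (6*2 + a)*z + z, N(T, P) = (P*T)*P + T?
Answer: 171323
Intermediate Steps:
N(T, P) = T + T*P² (N(T, P) = T*P² + T = T + T*P²)
c(z) = 19*z (c(z) = (6*2 + 6)*z + z = (12 + 6)*z + z = 18*z + z = 19*z)
376645 + (c(F(-19, N(-5, 1))) - 205132) = 376645 + (19*(-5*(1 + 1²)) - 205132) = 376645 + (19*(-5*(1 + 1)) - 205132) = 376645 + (19*(-5*2) - 205132) = 376645 + (19*(-10) - 205132) = 376645 + (-190 - 205132) = 376645 - 205322 = 171323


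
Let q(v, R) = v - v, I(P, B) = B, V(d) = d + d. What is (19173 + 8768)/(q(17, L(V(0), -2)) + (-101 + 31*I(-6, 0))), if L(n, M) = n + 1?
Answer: -27941/101 ≈ -276.64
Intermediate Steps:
V(d) = 2*d
L(n, M) = 1 + n
q(v, R) = 0
(19173 + 8768)/(q(17, L(V(0), -2)) + (-101 + 31*I(-6, 0))) = (19173 + 8768)/(0 + (-101 + 31*0)) = 27941/(0 + (-101 + 0)) = 27941/(0 - 101) = 27941/(-101) = 27941*(-1/101) = -27941/101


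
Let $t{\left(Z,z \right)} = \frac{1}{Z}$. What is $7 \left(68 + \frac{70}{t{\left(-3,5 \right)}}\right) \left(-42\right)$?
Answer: $41748$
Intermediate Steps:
$7 \left(68 + \frac{70}{t{\left(-3,5 \right)}}\right) \left(-42\right) = 7 \left(68 + \frac{70}{\frac{1}{-3}}\right) \left(-42\right) = 7 \left(68 + \frac{70}{- \frac{1}{3}}\right) \left(-42\right) = 7 \left(68 + 70 \left(-3\right)\right) \left(-42\right) = 7 \left(68 - 210\right) \left(-42\right) = 7 \left(\left(-142\right) \left(-42\right)\right) = 7 \cdot 5964 = 41748$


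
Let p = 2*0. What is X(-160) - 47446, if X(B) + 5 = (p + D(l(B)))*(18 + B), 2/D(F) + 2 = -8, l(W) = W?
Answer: -237113/5 ≈ -47423.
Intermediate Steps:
p = 0
D(F) = -1/5 (D(F) = 2/(-2 - 8) = 2/(-10) = 2*(-1/10) = -1/5)
X(B) = -43/5 - B/5 (X(B) = -5 + (0 - 1/5)*(18 + B) = -5 - (18 + B)/5 = -5 + (-18/5 - B/5) = -43/5 - B/5)
X(-160) - 47446 = (-43/5 - 1/5*(-160)) - 47446 = (-43/5 + 32) - 47446 = 117/5 - 47446 = -237113/5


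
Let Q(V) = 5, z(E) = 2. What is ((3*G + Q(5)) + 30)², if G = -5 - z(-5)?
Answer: 196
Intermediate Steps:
G = -7 (G = -5 - 1*2 = -5 - 2 = -7)
((3*G + Q(5)) + 30)² = ((3*(-7) + 5) + 30)² = ((-21 + 5) + 30)² = (-16 + 30)² = 14² = 196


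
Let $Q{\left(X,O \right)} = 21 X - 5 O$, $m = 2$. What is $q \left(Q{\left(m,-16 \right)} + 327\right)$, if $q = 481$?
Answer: $215969$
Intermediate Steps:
$Q{\left(X,O \right)} = - 5 O + 21 X$
$q \left(Q{\left(m,-16 \right)} + 327\right) = 481 \left(\left(\left(-5\right) \left(-16\right) + 21 \cdot 2\right) + 327\right) = 481 \left(\left(80 + 42\right) + 327\right) = 481 \left(122 + 327\right) = 481 \cdot 449 = 215969$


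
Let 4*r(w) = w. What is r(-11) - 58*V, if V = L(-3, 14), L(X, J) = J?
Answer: -3259/4 ≈ -814.75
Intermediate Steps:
r(w) = w/4
V = 14
r(-11) - 58*V = (1/4)*(-11) - 58*14 = -11/4 - 812 = -3259/4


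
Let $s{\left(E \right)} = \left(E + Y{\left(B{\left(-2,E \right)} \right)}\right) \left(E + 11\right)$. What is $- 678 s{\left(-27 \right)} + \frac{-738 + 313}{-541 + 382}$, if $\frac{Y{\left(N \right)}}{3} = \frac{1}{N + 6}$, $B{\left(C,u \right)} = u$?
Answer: $- \frac{327715105}{1113} \approx -2.9444 \cdot 10^{5}$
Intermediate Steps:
$Y{\left(N \right)} = \frac{3}{6 + N}$ ($Y{\left(N \right)} = \frac{3}{N + 6} = \frac{3}{6 + N}$)
$s{\left(E \right)} = \left(11 + E\right) \left(E + \frac{3}{6 + E}\right)$ ($s{\left(E \right)} = \left(E + \frac{3}{6 + E}\right) \left(E + 11\right) = \left(E + \frac{3}{6 + E}\right) \left(11 + E\right) = \left(11 + E\right) \left(E + \frac{3}{6 + E}\right)$)
$- 678 s{\left(-27 \right)} + \frac{-738 + 313}{-541 + 382} = - 678 \frac{33 + 3 \left(-27\right) - 27 \left(6 - 27\right) \left(11 - 27\right)}{6 - 27} + \frac{-738 + 313}{-541 + 382} = - 678 \frac{33 - 81 - \left(-567\right) \left(-16\right)}{-21} - \frac{425}{-159} = - 678 \left(- \frac{33 - 81 - 9072}{21}\right) - - \frac{425}{159} = - 678 \left(\left(- \frac{1}{21}\right) \left(-9120\right)\right) + \frac{425}{159} = \left(-678\right) \frac{3040}{7} + \frac{425}{159} = - \frac{2061120}{7} + \frac{425}{159} = - \frac{327715105}{1113}$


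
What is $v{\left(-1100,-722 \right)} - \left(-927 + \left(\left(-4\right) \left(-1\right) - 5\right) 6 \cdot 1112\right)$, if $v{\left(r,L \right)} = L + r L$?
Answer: $801077$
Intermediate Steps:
$v{\left(r,L \right)} = L + L r$
$v{\left(-1100,-722 \right)} - \left(-927 + \left(\left(-4\right) \left(-1\right) - 5\right) 6 \cdot 1112\right) = - 722 \left(1 - 1100\right) - \left(-927 + \left(\left(-4\right) \left(-1\right) - 5\right) 6 \cdot 1112\right) = \left(-722\right) \left(-1099\right) - \left(-927 + \left(4 - 5\right) 6 \cdot 1112\right) = 793478 - \left(-927 + \left(-1\right) 6 \cdot 1112\right) = 793478 - \left(-927 - 6672\right) = 793478 - -7599 = 793478 + 7599 = 801077$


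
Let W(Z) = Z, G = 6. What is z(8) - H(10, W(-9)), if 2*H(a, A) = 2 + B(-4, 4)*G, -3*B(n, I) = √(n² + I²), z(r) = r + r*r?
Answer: 71 + 4*√2 ≈ 76.657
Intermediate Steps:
z(r) = r + r²
B(n, I) = -√(I² + n²)/3 (B(n, I) = -√(n² + I²)/3 = -√(I² + n²)/3)
H(a, A) = 1 - 4*√2 (H(a, A) = (2 - √(4² + (-4)²)/3*6)/2 = (2 - √(16 + 16)/3*6)/2 = (2 - 4*√2/3*6)/2 = (2 - 8*√2)/2 = 1 - 4*√2)
z(8) - H(10, W(-9)) = 8*(1 + 8) - (1 - 4*√2) = 8*9 + (-1 + 4*√2) = 72 + (-1 + 4*√2) = 71 + 4*√2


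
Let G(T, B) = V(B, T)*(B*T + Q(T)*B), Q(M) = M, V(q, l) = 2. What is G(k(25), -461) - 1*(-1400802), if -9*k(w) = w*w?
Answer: 13759718/9 ≈ 1.5289e+6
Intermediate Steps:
k(w) = -w²/9 (k(w) = -w*w/9 = -w²/9)
G(T, B) = 4*B*T (G(T, B) = 2*(B*T + T*B) = 2*(B*T + B*T) = 2*(2*B*T) = 4*B*T)
G(k(25), -461) - 1*(-1400802) = 4*(-461)*(-⅑*25²) - 1*(-1400802) = 4*(-461)*(-⅑*625) + 1400802 = 4*(-461)*(-625/9) + 1400802 = 1152500/9 + 1400802 = 13759718/9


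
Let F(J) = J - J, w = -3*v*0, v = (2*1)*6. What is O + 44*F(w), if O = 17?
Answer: 17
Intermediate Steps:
v = 12 (v = 2*6 = 12)
w = 0 (w = -3*12*0 = -36*0 = 0)
F(J) = 0
O + 44*F(w) = 17 + 44*0 = 17 + 0 = 17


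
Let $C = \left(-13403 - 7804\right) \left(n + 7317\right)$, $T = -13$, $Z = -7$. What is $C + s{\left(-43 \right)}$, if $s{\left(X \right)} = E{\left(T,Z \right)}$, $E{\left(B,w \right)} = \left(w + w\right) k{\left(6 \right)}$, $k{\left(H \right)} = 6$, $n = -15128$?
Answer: $165647793$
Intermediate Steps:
$C = 165647877$ ($C = \left(-13403 - 7804\right) \left(-15128 + 7317\right) = \left(-21207\right) \left(-7811\right) = 165647877$)
$E{\left(B,w \right)} = 12 w$ ($E{\left(B,w \right)} = \left(w + w\right) 6 = 2 w 6 = 12 w$)
$s{\left(X \right)} = -84$ ($s{\left(X \right)} = 12 \left(-7\right) = -84$)
$C + s{\left(-43 \right)} = 165647877 - 84 = 165647793$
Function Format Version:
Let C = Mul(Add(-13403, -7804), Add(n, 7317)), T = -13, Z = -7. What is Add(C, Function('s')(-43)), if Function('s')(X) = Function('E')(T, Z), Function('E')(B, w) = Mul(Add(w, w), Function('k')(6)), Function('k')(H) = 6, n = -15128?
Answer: 165647793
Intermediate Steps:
C = 165647877 (C = Mul(Add(-13403, -7804), Add(-15128, 7317)) = Mul(-21207, -7811) = 165647877)
Function('E')(B, w) = Mul(12, w) (Function('E')(B, w) = Mul(Add(w, w), 6) = Mul(Mul(2, w), 6) = Mul(12, w))
Function('s')(X) = -84 (Function('s')(X) = Mul(12, -7) = -84)
Add(C, Function('s')(-43)) = Add(165647877, -84) = 165647793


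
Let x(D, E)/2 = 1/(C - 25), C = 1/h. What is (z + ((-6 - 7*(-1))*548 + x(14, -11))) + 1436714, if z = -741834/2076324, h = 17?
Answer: 52721231952495/36681724 ≈ 1.4373e+6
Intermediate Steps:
C = 1/17 ≈ 0.058824
x(D, E) = -17/212 (x(D, E) = 2/(1/17 - 25) = 2/(-424/17) = 2*(-17/424) = -17/212)
z = -123639/346054 (z = -741834*1/2076324 = -123639/346054 ≈ -0.35728)
(z + ((-6 - 7*(-1))*548 + x(14, -11))) + 1436714 = (-123639/346054 + ((-6 - 7*(-1))*548 - 17/212)) + 1436714 = (-123639/346054 + ((-6 + 7)*548 - 17/212)) + 1436714 = (-123639/346054 + (1*548 - 17/212)) + 1436714 = (-123639/346054 + (548 - 17/212)) + 1436714 = (-123639/346054 + 116159/212) + 1436714 = 20085537559/36681724 + 1436714 = 52721231952495/36681724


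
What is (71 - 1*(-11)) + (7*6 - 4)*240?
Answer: 9202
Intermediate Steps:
(71 - 1*(-11)) + (7*6 - 4)*240 = (71 + 11) + (42 - 4)*240 = 82 + 38*240 = 82 + 9120 = 9202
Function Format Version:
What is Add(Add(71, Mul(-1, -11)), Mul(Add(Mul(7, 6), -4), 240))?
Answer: 9202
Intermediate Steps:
Add(Add(71, Mul(-1, -11)), Mul(Add(Mul(7, 6), -4), 240)) = Add(Add(71, 11), Mul(Add(42, -4), 240)) = Add(82, Mul(38, 240)) = Add(82, 9120) = 9202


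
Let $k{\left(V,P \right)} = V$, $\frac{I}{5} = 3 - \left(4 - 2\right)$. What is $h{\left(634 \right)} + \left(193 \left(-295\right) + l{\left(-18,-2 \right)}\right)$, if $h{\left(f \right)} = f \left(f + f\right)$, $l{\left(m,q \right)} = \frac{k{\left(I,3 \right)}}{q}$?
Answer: $\frac{1493949}{2} \approx 7.4697 \cdot 10^{5}$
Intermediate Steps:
$I = 5$ ($I = 5 \left(3 - \left(4 - 2\right)\right) = 5 \left(3 - 2\right) = 5 \cdot 1 = 5$)
$l{\left(m,q \right)} = \frac{5}{q}$
$h{\left(f \right)} = 2 f^{2}$ ($h{\left(f \right)} = f 2 f = 2 f^{2}$)
$h{\left(634 \right)} + \left(193 \left(-295\right) + l{\left(-18,-2 \right)}\right) = 2 \cdot 634^{2} + \left(193 \left(-295\right) + \frac{5}{-2}\right) = 2 \cdot 401956 + \left(-56935 + 5 \left(- \frac{1}{2}\right)\right) = 803912 - \frac{113875}{2} = \frac{1493949}{2}$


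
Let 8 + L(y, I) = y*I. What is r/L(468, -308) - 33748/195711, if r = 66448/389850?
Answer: -13170635692987/76378470057425 ≈ -0.17244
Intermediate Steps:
r = 33224/194925 (r = 66448*(1/389850) = 33224/194925 ≈ 0.17044)
L(y, I) = -8 + I*y (L(y, I) = -8 + y*I = -8 + I*y)
r/L(468, -308) - 33748/195711 = 33224/(194925*(-8 - 308*468)) - 33748/195711 = 33224/(194925*(-8 - 144144)) - 33748*1/195711 = (33224/194925)/(-144152) - 33748/195711 = (33224/194925)*(-1/144152) - 33748/195711 = -4153/3512353575 - 33748/195711 = -13170635692987/76378470057425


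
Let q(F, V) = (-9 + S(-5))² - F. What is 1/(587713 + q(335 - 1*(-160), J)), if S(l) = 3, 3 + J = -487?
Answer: 1/587254 ≈ 1.7028e-6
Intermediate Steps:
J = -490 (J = -3 - 487 = -490)
q(F, V) = 36 - F (q(F, V) = (-9 + 3)² - F = (-6)² - F = 36 - F)
1/(587713 + q(335 - 1*(-160), J)) = 1/(587713 + (36 - (335 - 1*(-160)))) = 1/(587713 + (36 - (335 + 160))) = 1/(587713 + (36 - 1*495)) = 1/(587713 + (36 - 495)) = 1/(587713 - 459) = 1/587254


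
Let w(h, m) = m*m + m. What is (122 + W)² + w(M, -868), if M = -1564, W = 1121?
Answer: 2297605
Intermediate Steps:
w(h, m) = m + m² (w(h, m) = m² + m = m + m²)
(122 + W)² + w(M, -868) = (122 + 1121)² - 868*(1 - 868) = 1243² - 868*(-867) = 1545049 + 752556 = 2297605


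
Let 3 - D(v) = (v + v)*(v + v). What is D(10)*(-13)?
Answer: 5161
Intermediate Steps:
D(v) = 3 - 4*v**2 (D(v) = 3 - (v + v)*(v + v) = 3 - 2*v*2*v = 3 - 4*v**2)
D(10)*(-13) = (3 - 4*10**2)*(-13) = (3 - 4*100)*(-13) = (3 - 400)*(-13) = -397*(-13) = 5161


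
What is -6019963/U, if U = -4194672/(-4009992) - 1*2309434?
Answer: 1005833477929/385866986244 ≈ 2.6067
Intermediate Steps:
U = -385866986244/167083 (U = -4194672*(-1/4009992) - 2309434 = 174778/167083 - 2309434 = -385866986244/167083 ≈ -2.3094e+6)
-6019963/U = -6019963/(-385866986244/167083) = -6019963*(-167083/385866986244) = 1005833477929/385866986244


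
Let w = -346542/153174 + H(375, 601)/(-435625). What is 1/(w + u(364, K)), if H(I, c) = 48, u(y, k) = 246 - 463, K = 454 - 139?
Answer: -1588724375/348347706306 ≈ -0.0045607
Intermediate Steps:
K = 315
u(y, k) = -217
w = -3594516931/1588724375 (w = -346542/153174 + 48/(-435625) = -346542*1/153174 + 48*(-1/435625) = -8251/3647 - 48/435625 = -3594516931/1588724375 ≈ -2.2625)
1/(w + u(364, K)) = 1/(-3594516931/1588724375 - 217) = 1/(-348347706306/1588724375) = -1588724375/348347706306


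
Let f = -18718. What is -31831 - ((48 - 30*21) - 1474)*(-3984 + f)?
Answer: -46707143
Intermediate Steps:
-31831 - ((48 - 30*21) - 1474)*(-3984 + f) = -31831 - ((48 - 30*21) - 1474)*(-3984 - 18718) = -31831 - ((48 - 630) - 1474)*(-22702) = -31831 - (-582 - 1474)*(-22702) = -31831 - (-2056)*(-22702) = -31831 - 1*46675312 = -31831 - 46675312 = -46707143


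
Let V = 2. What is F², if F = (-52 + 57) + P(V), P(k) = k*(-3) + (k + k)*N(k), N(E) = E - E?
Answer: 1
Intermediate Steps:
N(E) = 0
P(k) = -3*k (P(k) = k*(-3) + (k + k)*0 = -3*k + (2*k)*0 = -3*k + 0 = -3*k)
F = -1 (F = (-52 + 57) - 3*2 = 5 - 6 = -1)
F² = (-1)² = 1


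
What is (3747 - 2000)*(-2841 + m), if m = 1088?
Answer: -3062491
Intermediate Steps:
(3747 - 2000)*(-2841 + m) = (3747 - 2000)*(-2841 + 1088) = 1747*(-1753) = -3062491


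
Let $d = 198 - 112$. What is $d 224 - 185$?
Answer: $19079$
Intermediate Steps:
$d = 86$ ($d = 198 - 112 = 86$)
$d 224 - 185 = 86 \cdot 224 - 185 = 19264 - 185 = 19079$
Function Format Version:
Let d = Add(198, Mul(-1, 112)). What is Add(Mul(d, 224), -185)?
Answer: 19079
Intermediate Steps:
d = 86 (d = Add(198, -112) = 86)
Add(Mul(d, 224), -185) = Add(Mul(86, 224), -185) = Add(19264, -185) = 19079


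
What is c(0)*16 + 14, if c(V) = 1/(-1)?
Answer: -2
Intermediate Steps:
c(V) = -1
c(0)*16 + 14 = -1*16 + 14 = -16 + 14 = -2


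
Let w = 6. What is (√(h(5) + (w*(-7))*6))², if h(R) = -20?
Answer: -272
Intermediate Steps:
(√(h(5) + (w*(-7))*6))² = (√(-20 + (6*(-7))*6))² = (√(-20 - 42*6))² = (√(-20 - 252))² = (√(-272))² = (4*I*√17)² = -272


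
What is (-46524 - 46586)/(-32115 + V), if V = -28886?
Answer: 93110/61001 ≈ 1.5264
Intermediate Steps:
(-46524 - 46586)/(-32115 + V) = (-46524 - 46586)/(-32115 - 28886) = -93110/(-61001) = -93110*(-1/61001) = 93110/61001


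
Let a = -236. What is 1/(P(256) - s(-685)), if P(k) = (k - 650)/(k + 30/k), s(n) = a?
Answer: 32783/7686356 ≈ 0.0042651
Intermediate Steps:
s(n) = -236
P(k) = (-650 + k)/(k + 30/k)
1/(P(256) - s(-685)) = 1/(256*(-650 + 256)/(30 + 256²) - 1*(-236)) = 1/(256*(-394)/(30 + 65536) + 236) = 1/(256*(-394)/65566 + 236) = 1/(256*(1/65566)*(-394) + 236) = 1/(-50432/32783 + 236) = 1/(7686356/32783) = 32783/7686356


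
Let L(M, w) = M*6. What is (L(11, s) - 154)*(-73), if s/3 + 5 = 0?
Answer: 6424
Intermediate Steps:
s = -15 (s = -15 + 3*0 = -15 + 0 = -15)
L(M, w) = 6*M
(L(11, s) - 154)*(-73) = (6*11 - 154)*(-73) = (66 - 154)*(-73) = -88*(-73) = 6424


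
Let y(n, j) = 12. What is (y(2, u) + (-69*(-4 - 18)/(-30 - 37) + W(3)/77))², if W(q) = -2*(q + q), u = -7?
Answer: 3111631524/26615281 ≈ 116.91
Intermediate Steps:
W(q) = -4*q
(y(2, u) + (-69*(-4 - 18)/(-30 - 37) + W(3)/77))² = (12 + (-69*(-4 - 18)/(-30 - 37) - 4*3/77))² = (12 + (-69/((-67/(-22))) - 12*1/77))² = (12 + (-69/((-67*(-1/22))) - 12/77))² = (12 + (-69/67/22 - 12/77))² = (12 + (-69*22/67 - 12/77))² = (12 + (-1518/67 - 12/77))² = (12 - 117690/5159)² = (-55782/5159)² = 3111631524/26615281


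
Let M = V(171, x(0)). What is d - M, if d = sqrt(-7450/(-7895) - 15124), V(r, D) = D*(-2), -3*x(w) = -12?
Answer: 8 + I*sqrt(37705424174)/1579 ≈ 8.0 + 122.98*I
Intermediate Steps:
x(w) = 4 (x(w) = -1/3*(-12) = 4)
V(r, D) = -2*D
M = -8 (M = -2*4 = -8)
d = I*sqrt(37705424174)/1579 (d = sqrt(-7450*(-1/7895) - 15124) = sqrt(1490/1579 - 15124) = sqrt(-23879306/1579) = I*sqrt(37705424174)/1579 ≈ 122.98*I)
d - M = I*sqrt(37705424174)/1579 - 1*(-8) = I*sqrt(37705424174)/1579 + 8 = 8 + I*sqrt(37705424174)/1579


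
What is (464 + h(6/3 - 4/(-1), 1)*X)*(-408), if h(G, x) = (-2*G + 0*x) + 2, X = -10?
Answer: -230112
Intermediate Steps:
h(G, x) = 2 - 2*G (h(G, x) = (-2*G + 0) + 2 = -2*G + 2 = 2 - 2*G)
(464 + h(6/3 - 4/(-1), 1)*X)*(-408) = (464 + (2 - 2*(6/3 - 4/(-1)))*(-10))*(-408) = (464 + (2 - 2*(6*(⅓) - 4*(-1)))*(-10))*(-408) = (464 + (2 - 2*(2 + 4))*(-10))*(-408) = (464 + (2 - 2*6)*(-10))*(-408) = (464 + (2 - 12)*(-10))*(-408) = (464 - 10*(-10))*(-408) = (464 + 100)*(-408) = 564*(-408) = -230112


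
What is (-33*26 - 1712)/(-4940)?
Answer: 257/494 ≈ 0.52024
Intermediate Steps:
(-33*26 - 1712)/(-4940) = (-858 - 1712)*(-1/4940) = -2570*(-1/4940) = 257/494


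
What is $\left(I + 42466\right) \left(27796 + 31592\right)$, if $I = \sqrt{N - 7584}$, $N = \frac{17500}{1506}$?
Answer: $2521970808 + \frac{19796 i \sqrt{4293607506}}{251} \approx 2.522 \cdot 10^{9} + 5.1679 \cdot 10^{6} i$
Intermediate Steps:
$N = \frac{8750}{753}$ ($N = 17500 \cdot \frac{1}{1506} = \frac{8750}{753} \approx 11.62$)
$I = \frac{i \sqrt{4293607506}}{753}$ ($I = \sqrt{\frac{8750}{753} - 7584} = \sqrt{- \frac{5702002}{753}} = \frac{i \sqrt{4293607506}}{753} \approx 87.019 i$)
$\left(I + 42466\right) \left(27796 + 31592\right) = \left(\frac{i \sqrt{4293607506}}{753} + 42466\right) \left(27796 + 31592\right) = \left(42466 + \frac{i \sqrt{4293607506}}{753}\right) 59388 = 2521970808 + \frac{19796 i \sqrt{4293607506}}{251}$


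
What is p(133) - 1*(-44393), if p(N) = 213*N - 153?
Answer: 72569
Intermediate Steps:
p(N) = -153 + 213*N
p(133) - 1*(-44393) = (-153 + 213*133) - 1*(-44393) = (-153 + 28329) + 44393 = 28176 + 44393 = 72569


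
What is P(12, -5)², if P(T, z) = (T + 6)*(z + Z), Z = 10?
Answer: 8100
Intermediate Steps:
P(T, z) = (6 + T)*(10 + z) (P(T, z) = (T + 6)*(z + 10) = (6 + T)*(10 + z))
P(12, -5)² = (60 + 6*(-5) + 10*12 + 12*(-5))² = (60 - 30 + 120 - 60)² = 90² = 8100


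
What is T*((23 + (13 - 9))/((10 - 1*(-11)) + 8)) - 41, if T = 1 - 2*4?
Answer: -1378/29 ≈ -47.517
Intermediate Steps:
T = -7 (T = 1 - 1*8 = 1 - 8 = -7)
T*((23 + (13 - 9))/((10 - 1*(-11)) + 8)) - 41 = -7*(23 + (13 - 9))/((10 - 1*(-11)) + 8) - 41 = -7*(23 + 4)/((10 + 11) + 8) - 41 = -189/(21 + 8) - 41 = -189/29 - 41 = -1378/29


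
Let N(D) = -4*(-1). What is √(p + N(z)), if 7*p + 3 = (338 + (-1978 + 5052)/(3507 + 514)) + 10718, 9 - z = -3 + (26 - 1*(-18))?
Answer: 5*√50168959477/28147 ≈ 39.788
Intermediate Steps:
z = -32 (z = 9 - (-3 + (26 - 1*(-18))) = 9 - (-3 + (26 + 18)) = 9 - (-3 + 44) = 9 - 1*41 = 9 - 41 = -32)
N(D) = 4
p = 44447187/28147 (p = -3/7 + ((338 + (-1978 + 5052)/(3507 + 514)) + 10718)/7 = -3/7 + ((338 + 3074/4021) + 10718)/7 = -3/7 + (1362172/4021 + 10718)/7 = -3/7 + (⅐)*(44459250/4021) = -3/7 + 44459250/28147 = 44447187/28147 ≈ 1579.1)
√(p + N(z)) = √(44447187/28147 + 4) = √(44559775/28147) = 5*√50168959477/28147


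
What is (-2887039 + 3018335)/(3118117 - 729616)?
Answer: 131296/2388501 ≈ 0.054970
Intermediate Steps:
(-2887039 + 3018335)/(3118117 - 729616) = 131296/2388501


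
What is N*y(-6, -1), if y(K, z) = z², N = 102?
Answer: 102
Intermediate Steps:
N*y(-6, -1) = 102*(-1)² = 102*1 = 102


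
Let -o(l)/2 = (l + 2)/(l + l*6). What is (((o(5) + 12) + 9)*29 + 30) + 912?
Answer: 7697/5 ≈ 1539.4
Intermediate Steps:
o(l) = -2*(2 + l)/(7*l) (o(l) = -2*(l + 2)/(l + l*6) = -2*(2 + l)/(l + 6*l) = -2*(2 + l)/(7*l))
(((o(5) + 12) + 9)*29 + 30) + 912 = ((((2/7)*(-2 - 1*5)/5 + 12) + 9)*29 + 30) + 912 = ((((2/7)*(⅕)*(-2 - 5) + 12) + 9)*29 + 30) + 912 = ((((2/7)*(⅕)*(-7) + 12) + 9)*29 + 30) + 912 = (((-⅖ + 12) + 9)*29 + 30) + 912 = ((58/5 + 9)*29 + 30) + 912 = ((103/5)*29 + 30) + 912 = (2987/5 + 30) + 912 = 3137/5 + 912 = 7697/5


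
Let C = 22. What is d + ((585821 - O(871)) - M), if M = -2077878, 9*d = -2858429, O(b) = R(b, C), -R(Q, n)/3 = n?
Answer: 21115456/9 ≈ 2.3462e+6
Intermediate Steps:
R(Q, n) = -3*n
O(b) = -66 (O(b) = -3*22 = -66)
d = -2858429/9 (d = (⅑)*(-2858429) = -2858429/9 ≈ -3.1760e+5)
d + ((585821 - O(871)) - M) = -2858429/9 + ((585821 - 1*(-66)) - 1*(-2077878)) = -2858429/9 + ((585821 + 66) + 2077878) = -2858429/9 + (585887 + 2077878) = -2858429/9 + 2663765 = 21115456/9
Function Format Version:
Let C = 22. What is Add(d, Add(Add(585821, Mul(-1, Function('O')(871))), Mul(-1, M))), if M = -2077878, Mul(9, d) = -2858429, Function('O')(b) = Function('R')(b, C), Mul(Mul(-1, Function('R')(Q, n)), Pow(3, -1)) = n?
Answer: Rational(21115456, 9) ≈ 2.3462e+6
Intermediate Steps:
Function('R')(Q, n) = Mul(-3, n)
Function('O')(b) = -66 (Function('O')(b) = Mul(-3, 22) = -66)
d = Rational(-2858429, 9) (d = Mul(Rational(1, 9), -2858429) = Rational(-2858429, 9) ≈ -3.1760e+5)
Add(d, Add(Add(585821, Mul(-1, Function('O')(871))), Mul(-1, M))) = Add(Rational(-2858429, 9), Add(Add(585821, Mul(-1, -66)), Mul(-1, -2077878))) = Add(Rational(-2858429, 9), Add(Add(585821, 66), 2077878)) = Add(Rational(-2858429, 9), Add(585887, 2077878)) = Add(Rational(-2858429, 9), 2663765) = Rational(21115456, 9)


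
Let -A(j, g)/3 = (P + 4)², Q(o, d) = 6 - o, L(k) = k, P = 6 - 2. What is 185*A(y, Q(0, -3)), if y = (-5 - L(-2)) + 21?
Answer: -35520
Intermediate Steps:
P = 4
y = 18 (y = (-5 - 1*(-2)) + 21 = (-5 + 2) + 21 = -3 + 21 = 18)
A(j, g) = -192 (A(j, g) = -3*(4 + 4)² = -3*8² = -3*64 = -192)
185*A(y, Q(0, -3)) = 185*(-192) = -35520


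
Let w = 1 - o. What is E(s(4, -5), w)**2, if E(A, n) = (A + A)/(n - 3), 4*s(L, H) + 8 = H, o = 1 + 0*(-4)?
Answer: 169/36 ≈ 4.6944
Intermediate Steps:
o = 1 (o = 1 + 0 = 1)
s(L, H) = -2 + H/4
w = 0 (w = 1 - 1*1 = 1 - 1 = 0)
E(A, n) = 2*A/(-3 + n) (E(A, n) = (2*A)/(-3 + n) = 2*A/(-3 + n))
E(s(4, -5), w)**2 = (2*(-2 + (1/4)*(-5))/(-3 + 0))**2 = (2*(-2 - 5/4)/(-3))**2 = (2*(-13/4)*(-1/3))**2 = (13/6)**2 = 169/36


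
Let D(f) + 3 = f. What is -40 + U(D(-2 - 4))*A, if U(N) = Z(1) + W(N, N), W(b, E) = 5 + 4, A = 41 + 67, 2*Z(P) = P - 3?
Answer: 824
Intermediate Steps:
D(f) = -3 + f
Z(P) = -3/2 + P/2 (Z(P) = (P - 3)/2 = (-3 + P)/2 = -3/2 + P/2)
A = 108
W(b, E) = 9
U(N) = 8 (U(N) = (-3/2 + (½)*1) + 9 = (-3/2 + ½) + 9 = -1 + 9 = 8)
-40 + U(D(-2 - 4))*A = -40 + 8*108 = -40 + 864 = 824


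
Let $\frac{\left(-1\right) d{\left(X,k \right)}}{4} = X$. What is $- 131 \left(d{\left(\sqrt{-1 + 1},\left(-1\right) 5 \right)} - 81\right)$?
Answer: $10611$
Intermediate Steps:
$d{\left(X,k \right)} = - 4 X$
$- 131 \left(d{\left(\sqrt{-1 + 1},\left(-1\right) 5 \right)} - 81\right) = - 131 \left(- 4 \sqrt{-1 + 1} - 81\right) = - 131 \left(- 4 \sqrt{0} - 81\right) = - 131 \left(\left(-4\right) 0 - 81\right) = - 131 \left(0 - 81\right) = \left(-131\right) \left(-81\right) = 10611$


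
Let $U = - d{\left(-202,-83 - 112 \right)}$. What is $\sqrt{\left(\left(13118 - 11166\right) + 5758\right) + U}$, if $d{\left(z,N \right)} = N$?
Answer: $\sqrt{7905} \approx 88.91$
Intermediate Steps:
$U = 195$ ($U = - (-83 - 112) = \left(-1\right) \left(-195\right) = 195$)
$\sqrt{\left(\left(13118 - 11166\right) + 5758\right) + U} = \sqrt{\left(\left(13118 - 11166\right) + 5758\right) + 195} = \sqrt{\left(1952 + 5758\right) + 195} = \sqrt{7710 + 195} = \sqrt{7905}$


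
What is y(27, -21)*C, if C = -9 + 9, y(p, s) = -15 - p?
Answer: 0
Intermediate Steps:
C = 0
y(27, -21)*C = (-15 - 1*27)*0 = (-15 - 27)*0 = -42*0 = 0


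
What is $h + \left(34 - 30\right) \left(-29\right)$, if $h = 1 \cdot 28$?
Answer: $-88$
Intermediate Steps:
$h = 28$
$h + \left(34 - 30\right) \left(-29\right) = 28 + \left(34 - 30\right) \left(-29\right) = 28 + 4 \left(-29\right) = 28 - 116 = -88$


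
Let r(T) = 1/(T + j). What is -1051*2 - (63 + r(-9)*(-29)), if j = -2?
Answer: -23844/11 ≈ -2167.6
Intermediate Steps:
r(T) = 1/(-2 + T) (r(T) = 1/(T - 2) = 1/(-2 + T))
-1051*2 - (63 + r(-9)*(-29)) = -1051*2 - (63 - 29/(-2 - 9)) = -2102 - (63 - 29/(-11)) = -2102 - (63 - 1/11*(-29)) = -2102 - (63 + 29/11) = -2102 - 1*722/11 = -2102 - 722/11 = -23844/11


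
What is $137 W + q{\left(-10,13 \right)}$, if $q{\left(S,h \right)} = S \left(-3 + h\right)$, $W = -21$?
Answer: $-2977$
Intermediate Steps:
$137 W + q{\left(-10,13 \right)} = 137 \left(-21\right) - 10 \left(-3 + 13\right) = -2877 - 100 = -2977$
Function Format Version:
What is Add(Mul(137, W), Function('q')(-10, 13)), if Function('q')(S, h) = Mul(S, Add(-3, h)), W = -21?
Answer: -2977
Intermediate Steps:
Add(Mul(137, W), Function('q')(-10, 13)) = Add(Mul(137, -21), Mul(-10, Add(-3, 13))) = Add(-2877, Mul(-10, 10)) = Add(-2877, -100) = -2977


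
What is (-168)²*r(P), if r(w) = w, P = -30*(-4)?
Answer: 3386880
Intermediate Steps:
P = 120 (P = -5*(-24) = 120)
(-168)²*r(P) = (-168)²*120 = 28224*120 = 3386880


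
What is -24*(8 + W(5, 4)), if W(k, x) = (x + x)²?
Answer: -1728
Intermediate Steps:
W(k, x) = 4*x² (W(k, x) = (2*x)² = 4*x²)
-24*(8 + W(5, 4)) = -24*(8 + 4*4²) = -24*(8 + 4*16) = -24*(8 + 64) = -24*72 = -1728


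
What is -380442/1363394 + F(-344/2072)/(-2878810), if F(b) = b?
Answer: -141830990992619/508281320407630 ≈ -0.27904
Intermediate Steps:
-380442/1363394 + F(-344/2072)/(-2878810) = -380442/1363394 - 344/2072/(-2878810) = -380442*1/1363394 - 344*1/2072*(-1/2878810) = -190221/681697 - 43/259*(-1/2878810) = -190221/681697 + 43/745611790 = -141830990992619/508281320407630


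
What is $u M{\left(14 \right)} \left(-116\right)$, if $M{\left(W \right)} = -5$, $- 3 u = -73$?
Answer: $\frac{42340}{3} \approx 14113.0$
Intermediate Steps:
$u = \frac{73}{3}$ ($u = \left(- \frac{1}{3}\right) \left(-73\right) = \frac{73}{3} \approx 24.333$)
$u M{\left(14 \right)} \left(-116\right) = \frac{73}{3} \left(-5\right) \left(-116\right) = \left(- \frac{365}{3}\right) \left(-116\right) = \frac{42340}{3}$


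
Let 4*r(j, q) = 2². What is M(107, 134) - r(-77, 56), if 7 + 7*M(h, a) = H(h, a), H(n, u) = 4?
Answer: -10/7 ≈ -1.4286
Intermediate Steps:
M(h, a) = -3/7 (M(h, a) = -1 + (⅐)*4 = -1 + 4/7 = -3/7)
r(j, q) = 1 (r(j, q) = (¼)*2² = (¼)*4 = 1)
M(107, 134) - r(-77, 56) = -3/7 - 1*1 = -3/7 - 1 = -10/7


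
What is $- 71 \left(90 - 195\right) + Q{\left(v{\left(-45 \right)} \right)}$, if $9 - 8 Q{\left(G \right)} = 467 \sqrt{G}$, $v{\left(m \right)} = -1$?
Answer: $\frac{59649}{8} - \frac{467 i}{8} \approx 7456.1 - 58.375 i$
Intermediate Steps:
$Q{\left(G \right)} = \frac{9}{8} - \frac{467 \sqrt{G}}{8}$
$- 71 \left(90 - 195\right) + Q{\left(v{\left(-45 \right)} \right)} = - 71 \left(90 - 195\right) + \left(\frac{9}{8} - \frac{467 \sqrt{-1}}{8}\right) = \left(-71\right) \left(-105\right) + \left(\frac{9}{8} - \frac{467 i}{8}\right) = 7455 + \left(\frac{9}{8} - \frac{467 i}{8}\right) = \frac{59649}{8} - \frac{467 i}{8}$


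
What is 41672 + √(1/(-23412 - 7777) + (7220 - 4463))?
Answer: 41672 + 2*√670470494402/31189 ≈ 41725.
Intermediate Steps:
41672 + √(1/(-23412 - 7777) + (7220 - 4463)) = 41672 + √(1/(-31189) + 2757) = 41672 + √(-1/31189 + 2757) = 41672 + √(85988072/31189) = 41672 + 2*√670470494402/31189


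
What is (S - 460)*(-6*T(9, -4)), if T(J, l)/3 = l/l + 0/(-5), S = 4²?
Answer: 7992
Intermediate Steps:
S = 16
T(J, l) = 3 (T(J, l) = 3*(l/l + 0/(-5)) = 3*(1 + 0*(-⅕)) = 3*(1 + 0) = 3*1 = 3)
(S - 460)*(-6*T(9, -4)) = (16 - 460)*(-6*3) = -444*(-18) = 7992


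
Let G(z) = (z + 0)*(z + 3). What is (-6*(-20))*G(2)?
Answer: 1200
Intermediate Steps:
G(z) = z*(3 + z)
(-6*(-20))*G(2) = (-6*(-20))*(2*(3 + 2)) = 120*(2*5) = 120*10 = 1200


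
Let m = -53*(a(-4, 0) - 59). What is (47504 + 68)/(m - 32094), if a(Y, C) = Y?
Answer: -47572/28755 ≈ -1.6544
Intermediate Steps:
m = 3339 (m = -53*(-4 - 59) = -53*(-63) = 3339)
(47504 + 68)/(m - 32094) = (47504 + 68)/(3339 - 32094) = 47572/(-28755) = 47572*(-1/28755) = -47572/28755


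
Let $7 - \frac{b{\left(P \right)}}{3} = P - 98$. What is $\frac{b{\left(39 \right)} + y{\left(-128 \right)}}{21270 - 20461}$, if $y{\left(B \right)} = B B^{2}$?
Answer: $- \frac{2096954}{809} \approx -2592.0$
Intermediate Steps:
$y{\left(B \right)} = B^{3}$
$b{\left(P \right)} = 315 - 3 P$ ($b{\left(P \right)} = 21 - 3 \left(P - 98\right) = 21 - 3 \left(-98 + P\right) = 21 - \left(-294 + 3 P\right) = 315 - 3 P$)
$\frac{b{\left(39 \right)} + y{\left(-128 \right)}}{21270 - 20461} = \frac{\left(315 - 117\right) + \left(-128\right)^{3}}{21270 - 20461} = \frac{\left(315 - 117\right) - 2097152}{809} = \left(198 - 2097152\right) \frac{1}{809} = \left(-2096954\right) \frac{1}{809} = - \frac{2096954}{809}$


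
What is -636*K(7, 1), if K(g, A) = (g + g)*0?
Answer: 0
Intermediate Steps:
K(g, A) = 0 (K(g, A) = (2*g)*0 = 0)
-636*K(7, 1) = -636*0 = 0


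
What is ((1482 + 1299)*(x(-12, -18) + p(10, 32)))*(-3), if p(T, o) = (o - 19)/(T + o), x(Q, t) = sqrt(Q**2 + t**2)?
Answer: -36153/14 - 50058*sqrt(13) ≈ -1.8307e+5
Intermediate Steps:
p(T, o) = (-19 + o)/(T + o)
((1482 + 1299)*(x(-12, -18) + p(10, 32)))*(-3) = ((1482 + 1299)*(sqrt((-12)**2 + (-18)**2) + (-19 + 32)/(10 + 32)))*(-3) = (2781*(sqrt(144 + 324) + 13/42))*(-3) = (2781*(sqrt(468) + (1/42)*13))*(-3) = (2781*(6*sqrt(13) + 13/42))*(-3) = (2781*(13/42 + 6*sqrt(13)))*(-3) = (12051/14 + 16686*sqrt(13))*(-3) = -36153/14 - 50058*sqrt(13)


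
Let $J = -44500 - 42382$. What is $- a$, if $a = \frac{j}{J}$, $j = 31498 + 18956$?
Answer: $\frac{25227}{43441} \approx 0.58072$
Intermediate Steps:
$j = 50454$
$J = -86882$ ($J = -44500 - 42382 = -86882$)
$a = - \frac{25227}{43441}$ ($a = \frac{50454}{-86882} = 50454 \left(- \frac{1}{86882}\right) = - \frac{25227}{43441} \approx -0.58072$)
$- a = \left(-1\right) \left(- \frac{25227}{43441}\right) = \frac{25227}{43441}$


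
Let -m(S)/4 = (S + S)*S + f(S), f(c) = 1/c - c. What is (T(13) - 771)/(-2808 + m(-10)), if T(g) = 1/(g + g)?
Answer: 100225/474188 ≈ 0.21136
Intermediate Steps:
T(g) = 1/(2*g)
f(c) = 1/c - c
m(S) = -8*S² - 4/S + 4*S (m(S) = -4*((S + S)*S + (1/S - S)) = -4*((2*S)*S + (1/S - S)) = -4*(2*S² + (1/S - S)) = -4*(1/S - S + 2*S²) = -8*S² - 4/S + 4*S)
(T(13) - 771)/(-2808 + m(-10)) = ((½)/13 - 771)/(-2808 + (-8*(-10)² - 4/(-10) + 4*(-10))) = ((½)*(1/13) - 771)/(-2808 + (-8*100 - 4*(-⅒) - 40)) = (1/26 - 771)/(-2808 + (-800 + ⅖ - 40)) = -20045/(26*(-2808 - 4198/5)) = -20045/(26*(-18238/5)) = -20045/26*(-5/18238) = 100225/474188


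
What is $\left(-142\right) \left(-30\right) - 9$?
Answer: $4251$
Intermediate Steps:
$\left(-142\right) \left(-30\right) - 9 = 4260 - 9 = 4251$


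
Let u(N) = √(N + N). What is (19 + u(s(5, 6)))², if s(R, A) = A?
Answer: 373 + 76*√3 ≈ 504.64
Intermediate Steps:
u(N) = √2*√N (u(N) = √(2*N) = √2*√N)
(19 + u(s(5, 6)))² = (19 + √2*√6)² = (19 + 2*√3)²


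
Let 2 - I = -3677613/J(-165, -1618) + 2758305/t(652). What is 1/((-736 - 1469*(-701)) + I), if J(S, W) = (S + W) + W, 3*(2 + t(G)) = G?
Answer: 115634/117385184563 ≈ 9.8508e-7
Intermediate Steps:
t(G) = -2 + G/3
J(S, W) = S + 2*W
I = -1606017359/115634 (I = 2 - (-3677613/(-165 + 2*(-1618)) + 2758305/(-2 + (⅓)*652)) = 2 - (-3677613/(-165 - 3236) + 2758305/(-2 + 652/3)) = 2 - (-3677613/(-3401) + 2758305/(646/3)) = 2 - (-3677613*(-1/3401) + 2758305*(3/646)) = 2 - (3677613/3401 + 8274915/646) = 2 - 1*1606248627/115634 = 2 - 1606248627/115634 = -1606017359/115634 ≈ -13889.)
1/((-736 - 1469*(-701)) + I) = 1/((-736 - 1469*(-701)) - 1606017359/115634) = 1/((-736 + 1029769) - 1606017359/115634) = 1/(1029033 - 1606017359/115634) = 1/(117385184563/115634) = 115634/117385184563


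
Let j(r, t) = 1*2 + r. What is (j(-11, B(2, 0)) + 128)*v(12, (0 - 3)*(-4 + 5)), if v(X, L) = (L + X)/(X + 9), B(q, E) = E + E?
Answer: 51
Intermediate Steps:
B(q, E) = 2*E
j(r, t) = 2 + r
v(X, L) = (L + X)/(9 + X)
(j(-11, B(2, 0)) + 128)*v(12, (0 - 3)*(-4 + 5)) = ((2 - 11) + 128)*(((0 - 3)*(-4 + 5) + 12)/(9 + 12)) = (-9 + 128)*((-3*1 + 12)/21) = 119*((-3 + 12)/21) = 119*((1/21)*9) = 119*(3/7) = 51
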